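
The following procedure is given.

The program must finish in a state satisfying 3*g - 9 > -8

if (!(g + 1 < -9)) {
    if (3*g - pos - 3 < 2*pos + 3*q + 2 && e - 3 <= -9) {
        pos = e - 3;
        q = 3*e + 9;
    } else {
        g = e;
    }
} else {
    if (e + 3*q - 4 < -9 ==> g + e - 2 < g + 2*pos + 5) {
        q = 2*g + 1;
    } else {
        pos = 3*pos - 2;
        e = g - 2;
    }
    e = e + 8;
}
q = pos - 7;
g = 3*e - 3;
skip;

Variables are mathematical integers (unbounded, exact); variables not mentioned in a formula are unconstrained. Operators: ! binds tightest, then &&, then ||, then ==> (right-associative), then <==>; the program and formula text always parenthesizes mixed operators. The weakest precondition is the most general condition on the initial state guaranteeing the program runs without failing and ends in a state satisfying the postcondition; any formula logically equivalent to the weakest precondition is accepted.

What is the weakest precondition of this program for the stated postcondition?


Working backward. After the program, the postcondition 3*g - 9 > -8 must hold; in canonical form it is 3*g > 1.
Before skip: 3*g > 1
Before g := 3*e - 3: 9*e > 10
Before q := pos - 7: 9*e > 10
Then branch requires ((3*g < 3*pos + 3*q + 5 && e <= -6) ==> 9*e > 10) && ((!(3*g < 3*pos + 3*q + 5 && e <= -6)) ==> 9*e > 10); else branch requires ((e + 3*q < -5 ==> e < 2*pos + 7) ==> 9*e > -62) && ((!(e + 3*q < -5 ==> e < 2*pos + 7)) ==> 9*g > -44).
Before the if: ((!(g < -10)) ==> (((3*g < 3*pos + 3*q + 5 && e <= -6) ==> 9*e > 10) && ((!(3*g < 3*pos + 3*q + 5 && e <= -6)) ==> 9*e > 10))) && (g < -10 ==> (((e + 3*q < -5 ==> e < 2*pos + 7) ==> 9*e > -62) && ((!(e + 3*q < -5 ==> e < 2*pos + 7)) ==> 9*g > -44)))
Answer: WP = ((!(g < -10)) ==> (((3*g < 3*pos + 3*q + 5 && e <= -6) ==> 9*e > 10) && ((!(3*g < 3*pos + 3*q + 5 && e <= -6)) ==> 9*e > 10))) && (g < -10 ==> (((e + 3*q < -5 ==> e < 2*pos + 7) ==> 9*e > -62) && ((!(e + 3*q < -5 ==> e < 2*pos + 7)) ==> 9*g > -44)))


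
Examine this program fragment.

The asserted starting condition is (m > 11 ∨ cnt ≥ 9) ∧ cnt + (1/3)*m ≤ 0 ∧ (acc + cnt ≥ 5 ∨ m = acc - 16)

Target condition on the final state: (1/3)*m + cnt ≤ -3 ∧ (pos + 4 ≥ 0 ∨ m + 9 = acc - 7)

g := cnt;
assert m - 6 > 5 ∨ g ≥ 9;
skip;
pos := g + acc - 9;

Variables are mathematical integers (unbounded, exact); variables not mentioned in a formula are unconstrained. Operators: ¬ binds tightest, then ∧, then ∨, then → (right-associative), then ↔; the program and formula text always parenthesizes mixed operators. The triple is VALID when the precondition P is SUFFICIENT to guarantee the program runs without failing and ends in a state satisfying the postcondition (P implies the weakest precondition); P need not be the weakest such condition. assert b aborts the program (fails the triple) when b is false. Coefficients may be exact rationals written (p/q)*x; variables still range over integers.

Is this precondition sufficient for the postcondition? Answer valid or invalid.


Working backward. After the program, the postcondition (1/3)*m + cnt ≤ -3 ∧ (pos + 4 ≥ 0 ∨ m + 9 = acc - 7) must hold; in canonical form it is cnt + (1/3)*m ≤ -3 ∧ (pos ≥ -4 ∨ m = acc - 16).
Before pos := g + acc - 9: cnt + (1/3)*m ≤ -3 ∧ (acc + g ≥ 5 ∨ m = acc - 16)
Before skip: cnt + (1/3)*m ≤ -3 ∧ (acc + g ≥ 5 ∨ m = acc - 16)
Before assert m - 6 > 5 ∨ g ≥ 9: (m > 11 ∨ g ≥ 9) ∧ cnt + (1/3)*m ≤ -3 ∧ (acc + g ≥ 5 ∨ m = acc - 16)
Before g := cnt: (m > 11 ∨ cnt ≥ 9) ∧ cnt + (1/3)*m ≤ -3 ∧ (acc + cnt ≥ 5 ∨ m = acc - 16)
The weakest precondition is (m > 11 ∨ cnt ≥ 9) ∧ cnt + (1/3)*m ≤ -3 ∧ (acc + cnt ≥ 5 ∨ m = acc - 16).
Check whether (m > 11 ∨ cnt ≥ 9) ∧ cnt + (1/3)*m ≤ 0 ∧ (acc + cnt ≥ 5 ∨ m = acc - 16) implies it.
Countermodel: at the initial state acc = 9, cnt = -4, m = 12, the precondition holds but the weakest precondition fails.
Answer: invalid


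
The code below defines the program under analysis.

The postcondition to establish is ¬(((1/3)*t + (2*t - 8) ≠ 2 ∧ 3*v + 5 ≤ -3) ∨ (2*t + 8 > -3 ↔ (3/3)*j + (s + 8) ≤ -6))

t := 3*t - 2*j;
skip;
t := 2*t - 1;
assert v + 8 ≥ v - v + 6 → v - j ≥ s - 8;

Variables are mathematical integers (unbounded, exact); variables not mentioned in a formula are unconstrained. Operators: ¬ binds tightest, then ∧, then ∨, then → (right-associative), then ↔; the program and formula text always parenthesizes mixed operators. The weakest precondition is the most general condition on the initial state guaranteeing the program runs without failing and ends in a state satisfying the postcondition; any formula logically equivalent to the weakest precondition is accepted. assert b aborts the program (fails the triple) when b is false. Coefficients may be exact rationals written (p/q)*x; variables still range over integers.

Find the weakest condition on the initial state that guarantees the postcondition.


Working backward. After the program, the postcondition ¬(((1/3)*t + (2*t - 8) ≠ 2 ∧ 3*v + 5 ≤ -3) ∨ (2*t + 8 > -3 ↔ (3/3)*j + (s + 8) ≤ -6)) must hold; in canonical form it is ¬(((7/3)*t ≠ 10 ∧ 3*v ≤ -8) ∨ (2*t > -11 ↔ j + s ≤ -14)).
Before assert v + 8 ≥ v - v + 6 → v - j ≥ s - 8: (v ≥ -2 → v ≥ j + s - 8) ∧ (¬(((7/3)*t ≠ 10 ∧ 3*v ≤ -8) ∨ (2*t > -11 ↔ j + s ≤ -14)))
Before t := 2*t - 1: (v ≥ -2 → v ≥ j + s - 8) ∧ (¬(((14/3)*t ≠ 37/3 ∧ 3*v ≤ -8) ∨ (4*t > -9 ↔ j + s ≤ -14)))
Before skip: (v ≥ -2 → v ≥ j + s - 8) ∧ (¬(((14/3)*t ≠ 37/3 ∧ 3*v ≤ -8) ∨ (4*t > -9 ↔ j + s ≤ -14)))
Before t := 3*t - 2*j: (v ≥ -2 → v ≥ j + s - 8) ∧ (¬((14*t ≠ (28/3)*j + 37/3 ∧ 3*v ≤ -8) ∨ (12*t > 8*j - 9 ↔ j + s ≤ -14)))
Answer: WP = (v ≥ -2 → v ≥ j + s - 8) ∧ (¬((14*t ≠ (28/3)*j + 37/3 ∧ 3*v ≤ -8) ∨ (12*t > 8*j - 9 ↔ j + s ≤ -14)))


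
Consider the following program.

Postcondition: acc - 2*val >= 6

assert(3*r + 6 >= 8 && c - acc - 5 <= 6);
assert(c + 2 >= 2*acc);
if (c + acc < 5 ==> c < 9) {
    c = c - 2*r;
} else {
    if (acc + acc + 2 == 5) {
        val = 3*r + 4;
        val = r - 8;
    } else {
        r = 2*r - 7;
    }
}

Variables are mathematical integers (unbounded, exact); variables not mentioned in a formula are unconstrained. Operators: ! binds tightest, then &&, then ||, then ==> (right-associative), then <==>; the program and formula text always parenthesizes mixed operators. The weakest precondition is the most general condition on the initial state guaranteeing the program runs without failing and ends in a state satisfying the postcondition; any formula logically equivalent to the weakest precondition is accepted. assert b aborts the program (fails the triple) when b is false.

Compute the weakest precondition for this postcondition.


Working backward. After the program, the postcondition acc - 2*val >= 6 must hold; in canonical form it is acc >= 2*val + 6.
Then branch requires acc >= 2*val + 6; else branch requires (2*acc == 3 ==> acc >= 2*r - 10) && ((!(2*acc == 3)) ==> acc >= 2*val + 6).
Before the if: ((acc + c < 5 ==> c < 9) ==> acc >= 2*val + 6) && ((!(acc + c < 5 ==> c < 9)) ==> ((2*acc == 3 ==> acc >= 2*r - 10) && ((!(2*acc == 3)) ==> acc >= 2*val + 6)))
Before assert c + 2 >= 2*acc: c >= 2*acc - 2 && ((acc + c < 5 ==> c < 9) ==> acc >= 2*val + 6) && ((!(acc + c < 5 ==> c < 9)) ==> ((2*acc == 3 ==> acc >= 2*r - 10) && ((!(2*acc == 3)) ==> acc >= 2*val + 6)))
Before assert 3*r + 6 >= 8 && c - acc - 5 <= 6: 3*r >= 2 && c <= acc + 11 && c >= 2*acc - 2 && ((acc + c < 5 ==> c < 9) ==> acc >= 2*val + 6) && ((!(acc + c < 5 ==> c < 9)) ==> ((2*acc == 3 ==> acc >= 2*r - 10) && ((!(2*acc == 3)) ==> acc >= 2*val + 6)))
Answer: WP = 3*r >= 2 && c <= acc + 11 && c >= 2*acc - 2 && ((acc + c < 5 ==> c < 9) ==> acc >= 2*val + 6) && ((!(acc + c < 5 ==> c < 9)) ==> ((2*acc == 3 ==> acc >= 2*r - 10) && ((!(2*acc == 3)) ==> acc >= 2*val + 6)))


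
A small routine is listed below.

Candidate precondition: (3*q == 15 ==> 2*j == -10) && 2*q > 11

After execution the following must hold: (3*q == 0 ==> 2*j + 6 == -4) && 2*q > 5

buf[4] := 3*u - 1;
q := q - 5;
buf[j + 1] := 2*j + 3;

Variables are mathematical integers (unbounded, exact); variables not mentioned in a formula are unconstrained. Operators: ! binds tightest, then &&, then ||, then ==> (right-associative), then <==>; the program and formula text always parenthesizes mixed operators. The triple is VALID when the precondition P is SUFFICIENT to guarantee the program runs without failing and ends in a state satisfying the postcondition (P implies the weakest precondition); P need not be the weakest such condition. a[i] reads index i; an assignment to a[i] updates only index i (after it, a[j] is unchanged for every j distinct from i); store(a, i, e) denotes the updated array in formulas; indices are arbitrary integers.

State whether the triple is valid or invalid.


Working backward. After the program, the postcondition (3*q == 0 ==> 2*j + 6 == -4) && 2*q > 5 must hold; in canonical form it is (3*q == 0 ==> 2*j == -10) && 2*q > 5.
Before buf[j + 1] := 2*j + 3: (3*q == 0 ==> 2*j == -10) && 2*q > 5
Before q := q - 5: (3*q == 15 ==> 2*j == -10) && 2*q > 15
Before buf[4] := 3*u - 1: (3*q == 15 ==> 2*j == -10) && 2*q > 15
The weakest precondition is (3*q == 15 ==> 2*j == -10) && 2*q > 15.
Check whether (3*q == 15 ==> 2*j == -10) && 2*q > 11 implies it.
Countermodel: at the initial state j = -5, q = 6, the precondition holds but the weakest precondition fails.
Answer: invalid


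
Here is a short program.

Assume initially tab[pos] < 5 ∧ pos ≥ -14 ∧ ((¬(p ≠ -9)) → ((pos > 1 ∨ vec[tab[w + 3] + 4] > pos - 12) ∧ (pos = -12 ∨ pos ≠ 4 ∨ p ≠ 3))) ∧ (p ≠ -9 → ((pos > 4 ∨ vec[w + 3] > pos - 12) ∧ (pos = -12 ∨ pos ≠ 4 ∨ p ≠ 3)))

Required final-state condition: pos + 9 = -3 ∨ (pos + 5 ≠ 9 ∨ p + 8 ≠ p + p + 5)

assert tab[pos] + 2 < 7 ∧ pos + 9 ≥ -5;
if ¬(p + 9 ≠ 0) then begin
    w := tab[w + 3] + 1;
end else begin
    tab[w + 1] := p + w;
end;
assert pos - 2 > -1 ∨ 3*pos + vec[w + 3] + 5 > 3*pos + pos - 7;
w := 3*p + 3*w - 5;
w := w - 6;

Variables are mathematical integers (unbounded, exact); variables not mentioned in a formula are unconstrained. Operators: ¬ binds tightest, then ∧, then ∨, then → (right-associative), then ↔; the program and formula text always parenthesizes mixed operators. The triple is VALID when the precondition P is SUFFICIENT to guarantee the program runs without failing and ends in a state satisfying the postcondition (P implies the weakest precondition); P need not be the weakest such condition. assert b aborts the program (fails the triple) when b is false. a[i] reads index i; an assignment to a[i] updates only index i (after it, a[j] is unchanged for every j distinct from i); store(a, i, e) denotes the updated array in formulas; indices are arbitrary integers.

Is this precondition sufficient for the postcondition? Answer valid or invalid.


Working backward. After the program, the postcondition pos + 9 = -3 ∨ (pos + 5 ≠ 9 ∨ p + 8 ≠ p + p + 5) must hold; in canonical form it is pos = -12 ∨ pos ≠ 4 ∨ p ≠ 3.
Before w := w - 6: pos = -12 ∨ pos ≠ 4 ∨ p ≠ 3
Before w := 3*p + 3*w - 5: pos = -12 ∨ pos ≠ 4 ∨ p ≠ 3
Before assert pos - 2 > -1 ∨ 3*pos + vec[w + 3] + 5 > 3*pos + pos - 7: (pos > 1 ∨ vec[w + 3] > pos - 12) ∧ (pos = -12 ∨ pos ≠ 4 ∨ p ≠ 3)
Then branch requires (pos > 1 ∨ vec[tab[w + 3] + 4] > pos - 12) ∧ (pos = -12 ∨ pos ≠ 4 ∨ p ≠ 3); else branch requires (pos > 1 ∨ vec[w + 3] > pos - 12) ∧ (pos = -12 ∨ pos ≠ 4 ∨ p ≠ 3).
Before the if: ((¬(p ≠ -9)) → ((pos > 1 ∨ vec[tab[w + 3] + 4] > pos - 12) ∧ (pos = -12 ∨ pos ≠ 4 ∨ p ≠ 3))) ∧ (p ≠ -9 → ((pos > 1 ∨ vec[w + 3] > pos - 12) ∧ (pos = -12 ∨ pos ≠ 4 ∨ p ≠ 3)))
Before assert tab[pos] + 2 < 7 ∧ pos + 9 ≥ -5: tab[pos] < 5 ∧ pos ≥ -14 ∧ ((¬(p ≠ -9)) → ((pos > 1 ∨ vec[tab[w + 3] + 4] > pos - 12) ∧ (pos = -12 ∨ pos ≠ 4 ∨ p ≠ 3))) ∧ (p ≠ -9 → ((pos > 1 ∨ vec[w + 3] > pos - 12) ∧ (pos = -12 ∨ pos ≠ 4 ∨ p ≠ 3)))
The weakest precondition is tab[pos] < 5 ∧ pos ≥ -14 ∧ ((¬(p ≠ -9)) → ((pos > 1 ∨ vec[tab[w + 3] + 4] > pos - 12) ∧ (pos = -12 ∨ pos ≠ 4 ∨ p ≠ 3))) ∧ (p ≠ -9 → ((pos > 1 ∨ vec[w + 3] > pos - 12) ∧ (pos = -12 ∨ pos ≠ 4 ∨ p ≠ 3))).
Check whether tab[pos] < 5 ∧ pos ≥ -14 ∧ ((¬(p ≠ -9)) → ((pos > 1 ∨ vec[tab[w + 3] + 4] > pos - 12) ∧ (pos = -12 ∨ pos ≠ 4 ∨ p ≠ 3))) ∧ (p ≠ -9 → ((pos > 4 ∨ vec[w + 3] > pos - 12) ∧ (pos = -12 ∨ pos ≠ 4 ∨ p ≠ 3))) implies it.
Every state satisfying the precondition satisfies the weakest precondition: the implication holds.
Answer: valid


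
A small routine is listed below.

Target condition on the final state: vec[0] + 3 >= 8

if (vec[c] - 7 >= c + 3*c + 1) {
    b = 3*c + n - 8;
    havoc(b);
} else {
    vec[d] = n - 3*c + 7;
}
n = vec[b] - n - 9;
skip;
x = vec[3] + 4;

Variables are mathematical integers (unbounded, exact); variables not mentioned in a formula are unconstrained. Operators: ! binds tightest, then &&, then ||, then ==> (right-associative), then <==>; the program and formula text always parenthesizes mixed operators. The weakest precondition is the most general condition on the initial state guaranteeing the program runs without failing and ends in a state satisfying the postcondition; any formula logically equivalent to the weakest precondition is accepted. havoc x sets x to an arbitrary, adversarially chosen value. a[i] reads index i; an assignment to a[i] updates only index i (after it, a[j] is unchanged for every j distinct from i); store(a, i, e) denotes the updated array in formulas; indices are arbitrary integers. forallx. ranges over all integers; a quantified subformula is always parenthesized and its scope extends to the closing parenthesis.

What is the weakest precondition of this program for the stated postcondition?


Working backward. After the program, the postcondition vec[0] + 3 >= 8 must hold; in canonical form it is vec[0] >= 5.
Before x := vec[3] + 4: vec[0] >= 5
Before skip: vec[0] >= 5
Before n := vec[b] - n - 9: vec[0] >= 5
Then branch requires vec[0] >= 5; else branch requires store(vec, d, -3*c + n + 7)[0] >= 5.
Before the if: (vec[c] >= 4*c + 8 ==> vec[0] >= 5) && ((!(vec[c] >= 4*c + 8)) ==> store(vec, d, -3*c + n + 7)[0] >= 5)
Answer: WP = (vec[c] >= 4*c + 8 ==> vec[0] >= 5) && ((!(vec[c] >= 4*c + 8)) ==> store(vec, d, -3*c + n + 7)[0] >= 5)


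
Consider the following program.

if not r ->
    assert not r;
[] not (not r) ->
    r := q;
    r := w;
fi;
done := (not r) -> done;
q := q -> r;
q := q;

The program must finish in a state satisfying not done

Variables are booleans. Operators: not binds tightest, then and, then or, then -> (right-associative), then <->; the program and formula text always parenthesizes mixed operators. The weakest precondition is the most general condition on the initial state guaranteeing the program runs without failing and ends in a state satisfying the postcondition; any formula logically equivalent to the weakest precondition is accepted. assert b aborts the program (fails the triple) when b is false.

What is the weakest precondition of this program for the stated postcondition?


Working backward. After the program, not done must hold.
Before q := q: not done
Before q := q -> r: not done
Before done := (not r) -> done: not ((not r) -> done)
Then branch requires (not r) and (not ((not r) -> done)); else branch requires not ((not w) -> done).
Before the if: ((not r) -> ((not r) and (not ((not r) -> done)))) and (r -> (not ((not w) -> done)))
Answer: WP = ((not r) -> ((not r) and (not ((not r) -> done)))) and (r -> (not ((not w) -> done)))


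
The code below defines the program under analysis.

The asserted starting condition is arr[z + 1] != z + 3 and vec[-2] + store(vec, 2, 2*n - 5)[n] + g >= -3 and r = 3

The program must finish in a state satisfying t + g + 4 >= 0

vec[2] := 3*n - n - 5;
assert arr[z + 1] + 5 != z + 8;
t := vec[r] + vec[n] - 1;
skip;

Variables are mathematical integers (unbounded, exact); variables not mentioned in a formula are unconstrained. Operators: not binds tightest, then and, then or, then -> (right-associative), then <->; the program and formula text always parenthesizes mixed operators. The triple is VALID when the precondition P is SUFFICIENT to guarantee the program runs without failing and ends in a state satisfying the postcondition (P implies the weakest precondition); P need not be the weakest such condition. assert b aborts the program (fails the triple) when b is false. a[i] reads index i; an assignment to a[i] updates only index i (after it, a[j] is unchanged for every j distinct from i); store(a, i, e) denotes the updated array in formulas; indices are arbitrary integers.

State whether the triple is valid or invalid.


Working backward. After the program, the postcondition t + g + 4 >= 0 must hold; in canonical form it is g + t >= -4.
Before skip: g + t >= -4
Before t := vec[r] + vec[n] - 1: vec[n] + vec[r] + g >= -3
Before assert arr[z + 1] + 5 != z + 8: arr[z + 1] != z + 3 and vec[n] + vec[r] + g >= -3
Before vec[2] := 3*n - n - 5: arr[z + 1] != z + 3 and store(vec, 2, 2*n - 5)[n] + store(vec, 2, 2*n - 5)[r] + g >= -3
The weakest precondition is arr[z + 1] != z + 3 and store(vec, 2, 2*n - 5)[n] + store(vec, 2, 2*n - 5)[r] + g >= -3.
Check whether arr[z + 1] != z + 3 and vec[-2] + store(vec, 2, 2*n - 5)[n] + g >= -3 and r = 3 implies it.
Countermodel: at the initial state arr = {[-2] = 1, [0] = 1, [2] = 1, [3] = 1, elsewhere 1}, g = 0, n = 0, r = 3, vec = {[-2] = 15521, [0] = 7040, [2] = 4, [3] = -7044, elsewhere 4}, z = -3, the precondition holds but the weakest precondition fails.
Answer: invalid


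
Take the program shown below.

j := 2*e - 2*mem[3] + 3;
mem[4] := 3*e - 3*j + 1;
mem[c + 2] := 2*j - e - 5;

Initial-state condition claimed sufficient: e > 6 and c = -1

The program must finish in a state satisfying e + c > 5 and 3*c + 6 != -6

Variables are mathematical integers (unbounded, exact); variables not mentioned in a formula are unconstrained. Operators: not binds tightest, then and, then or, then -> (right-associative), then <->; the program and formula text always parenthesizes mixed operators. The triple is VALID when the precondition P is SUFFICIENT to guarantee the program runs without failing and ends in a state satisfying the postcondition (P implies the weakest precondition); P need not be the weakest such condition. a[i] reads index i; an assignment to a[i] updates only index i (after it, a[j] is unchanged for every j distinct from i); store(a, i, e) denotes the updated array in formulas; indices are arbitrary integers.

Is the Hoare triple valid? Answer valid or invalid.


Working backward. After the program, the postcondition e + c > 5 and 3*c + 6 != -6 must hold; in canonical form it is c + e > 5 and 3*c != -12.
Before mem[c + 2] := 2*j - e - 5: c + e > 5 and 3*c != -12
Before mem[4] := 3*e - 3*j + 1: c + e > 5 and 3*c != -12
Before j := 2*e - 2*mem[3] + 3: c + e > 5 and 3*c != -12
The weakest precondition is c + e > 5 and 3*c != -12.
Check whether e > 6 and c = -1 implies it.
Every state satisfying the precondition satisfies the weakest precondition: the implication holds.
Answer: valid


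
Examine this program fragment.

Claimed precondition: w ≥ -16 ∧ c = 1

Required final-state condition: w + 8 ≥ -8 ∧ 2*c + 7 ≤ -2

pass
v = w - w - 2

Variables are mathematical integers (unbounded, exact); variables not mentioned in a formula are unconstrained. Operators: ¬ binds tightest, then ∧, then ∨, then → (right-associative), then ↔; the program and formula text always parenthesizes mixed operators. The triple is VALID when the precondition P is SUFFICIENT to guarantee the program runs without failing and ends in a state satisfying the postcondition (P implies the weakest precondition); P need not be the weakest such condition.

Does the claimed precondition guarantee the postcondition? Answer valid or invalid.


Working backward. After the program, the postcondition w + 8 ≥ -8 ∧ 2*c + 7 ≤ -2 must hold; in canonical form it is w ≥ -16 ∧ 2*c ≤ -9.
Before v := w - w - 2: w ≥ -16 ∧ 2*c ≤ -9
Before skip: w ≥ -16 ∧ 2*c ≤ -9
The weakest precondition is w ≥ -16 ∧ 2*c ≤ -9.
Check whether w ≥ -16 ∧ c = 1 implies it.
Countermodel: at the initial state c = 1, w = -16, the precondition holds but the weakest precondition fails.
Answer: invalid


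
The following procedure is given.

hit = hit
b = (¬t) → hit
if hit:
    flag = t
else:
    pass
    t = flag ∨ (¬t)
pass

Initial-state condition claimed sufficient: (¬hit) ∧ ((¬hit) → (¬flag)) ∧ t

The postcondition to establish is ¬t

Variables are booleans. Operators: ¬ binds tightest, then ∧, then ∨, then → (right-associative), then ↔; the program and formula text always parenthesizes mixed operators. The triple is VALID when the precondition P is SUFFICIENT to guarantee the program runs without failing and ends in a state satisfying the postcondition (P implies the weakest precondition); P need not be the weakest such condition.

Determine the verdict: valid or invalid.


Working backward. After the program, ¬t must hold.
Before skip: ¬t
Then branch requires ¬t; else branch requires ¬(flag ∨ (¬t)).
Before the if: (hit → (¬t)) ∧ ((¬hit) → (¬(flag ∨ (¬t))))
Before b := (¬t) → hit: (hit → (¬t)) ∧ ((¬hit) → (¬(flag ∨ (¬t))))
Before hit := hit: (hit → (¬t)) ∧ ((¬hit) → (¬(flag ∨ (¬t))))
The weakest precondition is (hit → (¬t)) ∧ ((¬hit) → (¬(flag ∨ (¬t)))).
Check whether (¬hit) ∧ ((¬hit) → (¬flag)) ∧ t implies it.
Every state satisfying the precondition satisfies the weakest precondition: the implication holds.
Answer: valid


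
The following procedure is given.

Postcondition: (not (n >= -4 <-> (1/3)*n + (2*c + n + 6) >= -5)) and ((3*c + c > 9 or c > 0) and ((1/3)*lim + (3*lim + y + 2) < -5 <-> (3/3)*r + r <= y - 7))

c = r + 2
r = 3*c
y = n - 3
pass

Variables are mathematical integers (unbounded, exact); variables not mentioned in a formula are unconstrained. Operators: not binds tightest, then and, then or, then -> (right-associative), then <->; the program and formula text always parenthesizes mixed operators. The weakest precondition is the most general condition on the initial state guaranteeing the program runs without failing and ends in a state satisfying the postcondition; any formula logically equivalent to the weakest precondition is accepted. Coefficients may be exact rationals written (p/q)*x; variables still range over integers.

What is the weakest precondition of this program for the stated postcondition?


Working backward. After the program, the postcondition (not (n >= -4 <-> (1/3)*n + (2*c + n + 6) >= -5)) and ((3*c + c > 9 or c > 0) and ((1/3)*lim + (3*lim + y + 2) < -5 <-> (3/3)*r + r <= y - 7)) must hold; in canonical form it is (not (n >= -4 <-> 2*c + (4/3)*n >= -11)) and (4*c > 9 or c > 0) and ((10/3)*lim + y < -7 <-> 2*r <= y - 7).
Before skip: (not (n >= -4 <-> 2*c + (4/3)*n >= -11)) and (4*c > 9 or c > 0) and ((10/3)*lim + y < -7 <-> 2*r <= y - 7)
Before y := n - 3: (not (n >= -4 <-> 2*c + (4/3)*n >= -11)) and (4*c > 9 or c > 0) and ((10/3)*lim + n < -4 <-> 2*r <= n - 10)
Before r := 3*c: (not (n >= -4 <-> 2*c + (4/3)*n >= -11)) and (4*c > 9 or c > 0) and ((10/3)*lim + n < -4 <-> 6*c <= n - 10)
Before c := r + 2: (not (n >= -4 <-> (4/3)*n + 2*r >= -15)) and (4*r > 1 or r > -2) and ((10/3)*lim + n < -4 <-> 6*r <= n - 22)
Answer: WP = (not (n >= -4 <-> (4/3)*n + 2*r >= -15)) and (4*r > 1 or r > -2) and ((10/3)*lim + n < -4 <-> 6*r <= n - 22)


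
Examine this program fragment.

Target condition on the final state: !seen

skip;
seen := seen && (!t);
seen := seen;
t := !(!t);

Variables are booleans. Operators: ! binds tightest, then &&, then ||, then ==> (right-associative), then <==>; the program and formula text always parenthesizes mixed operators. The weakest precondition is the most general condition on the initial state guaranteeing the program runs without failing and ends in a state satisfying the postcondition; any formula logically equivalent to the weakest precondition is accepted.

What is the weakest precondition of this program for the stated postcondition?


Working backward. After the program, !seen must hold.
Before t := !(!t): !seen
Before seen := seen: !seen
Before seen := seen && (!t): !(seen && (!t))
Before skip: !(seen && (!t))
Answer: WP = !(seen && (!t))


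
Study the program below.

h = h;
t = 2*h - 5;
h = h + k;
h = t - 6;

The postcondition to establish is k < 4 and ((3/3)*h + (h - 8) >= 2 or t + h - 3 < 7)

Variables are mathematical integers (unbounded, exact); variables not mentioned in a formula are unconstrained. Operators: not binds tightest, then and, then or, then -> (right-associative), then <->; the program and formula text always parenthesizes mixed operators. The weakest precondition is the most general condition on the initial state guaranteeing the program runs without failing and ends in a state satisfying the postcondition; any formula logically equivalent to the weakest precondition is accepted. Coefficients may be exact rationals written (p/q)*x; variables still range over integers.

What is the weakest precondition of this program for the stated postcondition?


Working backward. After the program, the postcondition k < 4 and ((3/3)*h + (h - 8) >= 2 or t + h - 3 < 7) must hold; in canonical form it is k < 4 and (2*h >= 10 or h + t < 10).
Before h := t - 6: k < 4 and (2*t >= 22 or 2*t < 16)
Before h := h + k: k < 4 and (2*t >= 22 or 2*t < 16)
Before t := 2*h - 5: k < 4 and (4*h >= 32 or 4*h < 26)
Before h := h: k < 4 and (4*h >= 32 or 4*h < 26)
Answer: WP = k < 4 and (4*h >= 32 or 4*h < 26)


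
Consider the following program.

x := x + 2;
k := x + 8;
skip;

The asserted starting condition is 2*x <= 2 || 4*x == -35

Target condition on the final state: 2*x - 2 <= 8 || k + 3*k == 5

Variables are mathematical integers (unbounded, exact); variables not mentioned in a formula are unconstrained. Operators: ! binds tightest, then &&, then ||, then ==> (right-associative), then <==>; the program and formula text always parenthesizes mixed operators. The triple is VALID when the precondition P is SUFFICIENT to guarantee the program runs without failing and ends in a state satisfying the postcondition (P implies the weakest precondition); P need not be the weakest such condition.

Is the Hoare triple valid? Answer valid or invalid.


Working backward. After the program, the postcondition 2*x - 2 <= 8 || k + 3*k == 5 must hold; in canonical form it is 2*x <= 10 || 4*k == 5.
Before skip: 2*x <= 10 || 4*k == 5
Before k := x + 8: 2*x <= 10 || 4*x == -27
Before x := x + 2: 2*x <= 6 || 4*x == -35
The weakest precondition is 2*x <= 6 || 4*x == -35.
Check whether 2*x <= 2 || 4*x == -35 implies it.
Every state satisfying the precondition satisfies the weakest precondition: the implication holds.
Answer: valid


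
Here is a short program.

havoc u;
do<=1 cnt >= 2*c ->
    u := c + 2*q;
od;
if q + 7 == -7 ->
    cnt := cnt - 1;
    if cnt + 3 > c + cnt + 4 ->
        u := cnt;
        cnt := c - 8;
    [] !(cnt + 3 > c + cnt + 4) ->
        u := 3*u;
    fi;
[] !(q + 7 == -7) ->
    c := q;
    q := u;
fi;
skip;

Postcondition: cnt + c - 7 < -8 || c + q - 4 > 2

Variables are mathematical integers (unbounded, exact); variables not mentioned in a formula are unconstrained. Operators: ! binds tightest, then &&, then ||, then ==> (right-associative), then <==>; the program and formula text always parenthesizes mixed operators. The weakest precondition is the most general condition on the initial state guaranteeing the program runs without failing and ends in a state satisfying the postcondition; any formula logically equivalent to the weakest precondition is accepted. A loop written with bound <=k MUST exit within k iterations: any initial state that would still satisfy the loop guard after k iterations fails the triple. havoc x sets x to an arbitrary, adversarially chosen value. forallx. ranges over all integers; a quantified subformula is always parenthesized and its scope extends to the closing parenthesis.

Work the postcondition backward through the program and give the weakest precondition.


Working backward. After the program, the postcondition cnt + c - 7 < -8 || c + q - 4 > 2 must hold; in canonical form it is c + cnt < -1 || c + q > 6.
Before skip: c + cnt < -1 || c + q > 6
Then branch requires (c < -1 ==> (2*c < 7 || c + q > 6)) && ((!(c < -1)) ==> (c + cnt < 0 || c + q > 6)); else branch requires cnt + q < -1 || q + u > 6.
Before the if: (q == -14 ==> ((c < -1 ==> (2*c < 7 || c + q > 6)) && ((!(c < -1)) ==> (c + cnt < 0 || c + q > 6)))) && ((!(q == -14)) ==> (cnt + q < -1 || q + u > 6))
Before the loop (bound <=1), unroll the exhaustion recursion (WP_0 = exit-now case; WP_j = one more guarded iteration, up to j = 1):
  WP_0: (!(cnt >= 2*c)) && (q == -14 ==> ((c < -1 ==> (2*c < 7 || c + q > 6)) && ((!(c < -1)) ==> (c + cnt < 0 || c + q > 6)))) && ((!(q == -14)) ==> (cnt + q < -1 || q + u > 6))
  WP_1: (cnt >= 2*c ==> ((!(cnt >= 2*c)) && (q == -14 ==> ((c < -1 ==> (2*c < 7 || c + q > 6)) && ((!(c < -1)) ==> (c + cnt < 0 || c + q > 6)))) && ((!(q == -14)) ==> (cnt + q < -1 || c + 3*q > 6)))) && ((!(cnt >= 2*c)) ==> ((q == -14 ==> ((c < -1 ==> (2*c < 7 || c + q > 6)) && ((!(c < -1)) ==> (c + cnt < 0 || c + q > 6)))) && ((!(q == -14)) ==> (cnt + q < -1 || q + u > 6))))
So before the loop: (cnt >= 2*c ==> ((!(cnt >= 2*c)) && (q == -14 ==> ((c < -1 ==> (2*c < 7 || c + q > 6)) && ((!(c < -1)) ==> (c + cnt < 0 || c + q > 6)))) && ((!(q == -14)) ==> (cnt + q < -1 || c + 3*q > 6)))) && ((!(cnt >= 2*c)) ==> ((q == -14 ==> ((c < -1 ==> (2*c < 7 || c + q > 6)) && ((!(c < -1)) ==> (c + cnt < 0 || c + q > 6)))) && ((!(q == -14)) ==> (cnt + q < -1 || q + u > 6))))
Before havoc u: forall u_1. ((cnt >= 2*c ==> ((!(cnt >= 2*c)) && (q == -14 ==> ((c < -1 ==> (2*c < 7 || c + q > 6)) && ((!(c < -1)) ==> (c + cnt < 0 || c + q > 6)))) && ((!(q == -14)) ==> (cnt + q < -1 || c + 3*q > 6)))) && ((!(cnt >= 2*c)) ==> ((q == -14 ==> ((c < -1 ==> (2*c < 7 || c + q > 6)) && ((!(c < -1)) ==> (c + cnt < 0 || c + q > 6)))) && ((!(q == -14)) ==> (cnt + q < -1 || q + u_1 > 6)))))
Answer: WP = forall u_1. ((cnt >= 2*c ==> ((!(cnt >= 2*c)) && (q == -14 ==> ((c < -1 ==> (2*c < 7 || c + q > 6)) && ((!(c < -1)) ==> (c + cnt < 0 || c + q > 6)))) && ((!(q == -14)) ==> (cnt + q < -1 || c + 3*q > 6)))) && ((!(cnt >= 2*c)) ==> ((q == -14 ==> ((c < -1 ==> (2*c < 7 || c + q > 6)) && ((!(c < -1)) ==> (c + cnt < 0 || c + q > 6)))) && ((!(q == -14)) ==> (cnt + q < -1 || q + u_1 > 6)))))


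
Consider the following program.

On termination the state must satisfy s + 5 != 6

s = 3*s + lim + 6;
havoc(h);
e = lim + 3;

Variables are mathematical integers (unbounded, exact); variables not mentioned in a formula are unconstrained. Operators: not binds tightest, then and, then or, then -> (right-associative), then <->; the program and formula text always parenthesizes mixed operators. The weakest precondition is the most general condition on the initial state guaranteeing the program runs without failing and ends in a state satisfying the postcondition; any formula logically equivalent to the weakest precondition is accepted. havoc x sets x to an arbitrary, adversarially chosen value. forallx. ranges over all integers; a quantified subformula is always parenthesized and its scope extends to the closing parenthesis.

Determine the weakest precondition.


Working backward. After the program, the postcondition s + 5 != 6 must hold; in canonical form it is s != 1.
Before e := lim + 3: s != 1
Before havoc h: s != 1
Before s := 3*s + lim + 6: lim + 3*s != -5
Answer: WP = lim + 3*s != -5


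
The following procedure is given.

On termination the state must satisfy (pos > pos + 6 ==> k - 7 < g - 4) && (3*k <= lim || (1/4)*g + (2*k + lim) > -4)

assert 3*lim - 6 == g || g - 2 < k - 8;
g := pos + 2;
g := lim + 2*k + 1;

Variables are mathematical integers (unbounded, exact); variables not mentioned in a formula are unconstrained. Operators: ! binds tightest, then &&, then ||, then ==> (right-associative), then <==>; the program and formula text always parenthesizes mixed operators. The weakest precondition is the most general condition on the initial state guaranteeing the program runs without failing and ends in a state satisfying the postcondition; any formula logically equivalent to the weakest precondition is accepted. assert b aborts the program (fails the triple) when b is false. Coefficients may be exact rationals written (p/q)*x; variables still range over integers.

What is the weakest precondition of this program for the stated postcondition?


Working backward. After the program, the postcondition (pos > pos + 6 ==> k - 7 < g - 4) && (3*k <= lim || (1/4)*g + (2*k + lim) > -4) must hold; in canonical form it is 3*k <= lim || (1/4)*g + 2*k + lim > -4.
Before g := lim + 2*k + 1: 3*k <= lim || (5/2)*k + (5/4)*lim > -17/4
Before g := pos + 2: 3*k <= lim || (5/2)*k + (5/4)*lim > -17/4
Before assert 3*lim - 6 == g || g - 2 < k - 8: (3*lim == g + 6 || g < k - 6) && (3*k <= lim || (5/2)*k + (5/4)*lim > -17/4)
Answer: WP = (3*lim == g + 6 || g < k - 6) && (3*k <= lim || (5/2)*k + (5/4)*lim > -17/4)


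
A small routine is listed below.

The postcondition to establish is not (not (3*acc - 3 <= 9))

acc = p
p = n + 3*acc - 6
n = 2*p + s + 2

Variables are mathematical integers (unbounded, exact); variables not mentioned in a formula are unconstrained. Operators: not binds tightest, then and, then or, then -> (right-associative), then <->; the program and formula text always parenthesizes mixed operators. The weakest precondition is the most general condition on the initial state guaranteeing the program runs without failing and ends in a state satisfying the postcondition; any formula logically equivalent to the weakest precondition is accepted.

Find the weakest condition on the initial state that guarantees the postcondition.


Working backward. After the program, the postcondition not (not (3*acc - 3 <= 9)) must hold; in canonical form it is 3*acc <= 12.
Before n := 2*p + s + 2: 3*acc <= 12
Before p := n + 3*acc - 6: 3*acc <= 12
Before acc := p: 3*p <= 12
Answer: WP = 3*p <= 12


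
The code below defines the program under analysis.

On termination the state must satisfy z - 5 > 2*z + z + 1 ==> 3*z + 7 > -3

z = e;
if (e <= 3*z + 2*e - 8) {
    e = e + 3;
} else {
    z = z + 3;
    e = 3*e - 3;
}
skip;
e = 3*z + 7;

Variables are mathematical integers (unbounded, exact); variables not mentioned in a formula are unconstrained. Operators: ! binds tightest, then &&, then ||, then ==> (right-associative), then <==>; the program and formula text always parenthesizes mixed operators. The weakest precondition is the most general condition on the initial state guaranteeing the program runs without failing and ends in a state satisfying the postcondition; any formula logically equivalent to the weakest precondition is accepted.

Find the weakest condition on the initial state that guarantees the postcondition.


Working backward. After the program, the postcondition z - 5 > 2*z + z + 1 ==> 3*z + 7 > -3 must hold; in canonical form it is 2*z < -6 ==> 3*z > -10.
Before e := 3*z + 7: 2*z < -6 ==> 3*z > -10
Before skip: 2*z < -6 ==> 3*z > -10
Then branch requires 2*z < -6 ==> 3*z > -10; else branch requires 2*z < -12 ==> 3*z > -19.
Before the if: (e + 3*z >= 8 ==> (2*z < -6 ==> 3*z > -10)) && ((!(e + 3*z >= 8)) ==> (2*z < -12 ==> 3*z > -19))
Before z := e: (4*e >= 8 ==> (2*e < -6 ==> 3*e > -10)) && ((!(4*e >= 8)) ==> (2*e < -12 ==> 3*e > -19))
Answer: WP = (4*e >= 8 ==> (2*e < -6 ==> 3*e > -10)) && ((!(4*e >= 8)) ==> (2*e < -12 ==> 3*e > -19))


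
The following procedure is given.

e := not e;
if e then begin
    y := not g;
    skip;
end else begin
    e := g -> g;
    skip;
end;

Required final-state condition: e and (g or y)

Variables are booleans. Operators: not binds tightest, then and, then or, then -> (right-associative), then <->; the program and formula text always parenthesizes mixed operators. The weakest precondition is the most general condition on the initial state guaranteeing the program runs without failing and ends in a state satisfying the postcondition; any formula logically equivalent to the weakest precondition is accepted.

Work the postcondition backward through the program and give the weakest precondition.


Working backward. After the program, e and (g or y) must hold.
Then branch requires e; else branch requires g or y.
Before the if: (not e) -> (g or y)
Before e := not e: e -> (g or y)
Answer: WP = e -> (g or y)


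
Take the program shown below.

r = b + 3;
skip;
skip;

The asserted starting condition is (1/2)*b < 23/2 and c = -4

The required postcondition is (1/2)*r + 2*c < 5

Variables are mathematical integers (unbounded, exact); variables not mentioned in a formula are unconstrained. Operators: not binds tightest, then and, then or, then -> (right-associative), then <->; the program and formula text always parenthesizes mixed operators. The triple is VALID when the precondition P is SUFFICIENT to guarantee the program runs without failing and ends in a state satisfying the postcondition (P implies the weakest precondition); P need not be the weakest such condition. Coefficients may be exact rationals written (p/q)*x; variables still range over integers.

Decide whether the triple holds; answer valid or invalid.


Working backward. After the program, the postcondition (1/2)*r + 2*c < 5 must hold; in canonical form it is 2*c + (1/2)*r < 5.
Before skip: 2*c + (1/2)*r < 5
Before skip: 2*c + (1/2)*r < 5
Before r := b + 3: (1/2)*b + 2*c < 7/2
The weakest precondition is (1/2)*b + 2*c < 7/2.
Check whether (1/2)*b < 23/2 and c = -4 implies it.
Every state satisfying the precondition satisfies the weakest precondition: the implication holds.
Answer: valid


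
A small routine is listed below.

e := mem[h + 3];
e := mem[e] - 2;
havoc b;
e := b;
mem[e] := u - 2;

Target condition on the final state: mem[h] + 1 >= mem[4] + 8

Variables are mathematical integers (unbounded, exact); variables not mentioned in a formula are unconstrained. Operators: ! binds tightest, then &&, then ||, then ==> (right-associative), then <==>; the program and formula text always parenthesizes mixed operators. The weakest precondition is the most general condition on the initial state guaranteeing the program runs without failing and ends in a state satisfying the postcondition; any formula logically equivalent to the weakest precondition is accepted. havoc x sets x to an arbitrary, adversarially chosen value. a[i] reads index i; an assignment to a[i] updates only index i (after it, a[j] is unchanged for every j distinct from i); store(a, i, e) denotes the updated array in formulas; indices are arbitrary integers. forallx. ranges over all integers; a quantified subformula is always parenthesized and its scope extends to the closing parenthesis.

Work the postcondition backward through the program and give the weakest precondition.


Working backward. After the program, the postcondition mem[h] + 1 >= mem[4] + 8 must hold; in canonical form it is mem[h] >= mem[4] + 7.
Before mem[e] := u - 2: store(mem, e, u - 2)[h] >= store(mem, e, u - 2)[4] + 7
Before e := b: store(mem, b, u - 2)[h] >= store(mem, b, u - 2)[4] + 7
Before havoc b: forall b_1. store(mem, b_1, u - 2)[h] >= store(mem, b_1, u - 2)[4] + 7
Before e := mem[e] - 2: forall b_1. store(mem, b_1, u - 2)[h] >= store(mem, b_1, u - 2)[4] + 7
Before e := mem[h + 3]: forall b_1. store(mem, b_1, u - 2)[h] >= store(mem, b_1, u - 2)[4] + 7
Answer: WP = forall b_1. store(mem, b_1, u - 2)[h] >= store(mem, b_1, u - 2)[4] + 7


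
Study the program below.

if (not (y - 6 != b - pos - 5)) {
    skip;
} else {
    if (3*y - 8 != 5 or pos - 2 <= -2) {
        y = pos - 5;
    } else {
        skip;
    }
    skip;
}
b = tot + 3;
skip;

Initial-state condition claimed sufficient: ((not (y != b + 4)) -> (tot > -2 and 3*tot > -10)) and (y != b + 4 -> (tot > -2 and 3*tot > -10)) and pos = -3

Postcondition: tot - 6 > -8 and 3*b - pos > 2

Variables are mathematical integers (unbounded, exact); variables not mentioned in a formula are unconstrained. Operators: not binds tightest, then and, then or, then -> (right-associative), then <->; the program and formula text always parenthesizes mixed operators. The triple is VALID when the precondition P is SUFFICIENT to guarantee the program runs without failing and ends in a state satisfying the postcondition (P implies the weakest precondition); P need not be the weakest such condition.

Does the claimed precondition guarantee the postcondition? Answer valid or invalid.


Working backward. After the program, the postcondition tot - 6 > -8 and 3*b - pos > 2 must hold; in canonical form it is tot > -2 and 3*b > pos + 2.
Before skip: tot > -2 and 3*b > pos + 2
Before b := tot + 3: tot > -2 and 3*tot > pos - 7
Then branch requires tot > -2 and 3*tot > pos - 7; else branch requires ((3*y != 13 or pos <= 0) -> (tot > -2 and 3*tot > pos - 7)) and ((not (3*y != 13 or pos <= 0)) -> (tot > -2 and 3*tot > pos - 7)).
Before the if: ((not (pos + y != b + 1)) -> (tot > -2 and 3*tot > pos - 7)) and (pos + y != b + 1 -> (((3*y != 13 or pos <= 0) -> (tot > -2 and 3*tot > pos - 7)) and ((not (3*y != 13 or pos <= 0)) -> (tot > -2 and 3*tot > pos - 7))))
The weakest precondition is ((not (pos + y != b + 1)) -> (tot > -2 and 3*tot > pos - 7)) and (pos + y != b + 1 -> (((3*y != 13 or pos <= 0) -> (tot > -2 and 3*tot > pos - 7)) and ((not (3*y != 13 or pos <= 0)) -> (tot > -2 and 3*tot > pos - 7)))).
Check whether ((not (y != b + 4)) -> (tot > -2 and 3*tot > -10)) and (y != b + 4 -> (tot > -2 and 3*tot > -10)) and pos = -3 implies it.
Every state satisfying the precondition satisfies the weakest precondition: the implication holds.
Answer: valid
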